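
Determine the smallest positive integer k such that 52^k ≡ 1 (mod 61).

The order of 52 must divide φ(61) = 61 − 1 = 60 = 2^2 · 3 · 5.
Divisors of 60: 1, 2, 3, 4, 5, 6, 10, 12, 15, 20, 30, 60.
Test each divisor d:
52^1 ≡ 52
52^2 ≡ 20
52^3 ≡ 3
52^4 ≡ 34
52^5 ≡ 60
52^6 ≡ 9
52^10 ≡ 1
So ord_61(52) = 10.

10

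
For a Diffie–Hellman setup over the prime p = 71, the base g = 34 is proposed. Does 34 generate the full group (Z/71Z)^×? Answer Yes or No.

φ(71) = 71 − 1 = 70 = 2 · 5 · 7.
Test 34^(70/q) mod 71 for each prime factor q of 70:
34^35 ≡ 70 (mod 71)  [q = 2: ≢ 1 ✓]
34^14 ≡ 1 (mod 71)  [q = 5: ≡ 1 ✗]
34^10 ≡ 30 (mod 71)  [q = 7: ≢ 1 ✓]
34^14 ≡ 1 shows ord(34) | 14, strictly less than φ(71); not a primitive root.

No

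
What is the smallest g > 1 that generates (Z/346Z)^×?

3

φ(346) = φ(2)·φ(173) = 1·172 = 172 = 2^2 · 43.
Test candidates g = 2, 3, … against the prime factors q ∈ {2, 43} of φ(346): g is a generator iff g^(172/q) ≢ 1 for every such q.
g = 2: gcd(2, 346) = 2 > 1, not a unit — skip.
g = 3: 3^86 ≡ 345; 3^4 ≡ 81 — none is 1, so 3 is a primitive root.
The smallest primitive root modulo 346 is 3.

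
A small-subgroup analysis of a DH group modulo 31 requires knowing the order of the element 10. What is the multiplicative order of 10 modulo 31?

15

By Lagrange's theorem, ord_31(10) divides φ(31) = 31 − 1 = 30 = 2 · 3 · 5.
Divisors of 30: 1, 2, 3, 5, 6, 10, 15, 30.
Compute 10^d (mod 31) for the divisors d until we hit 1:
10^1 ≡ 10
10^2 ≡ 7
10^3 ≡ 8
10^5 ≡ 25
10^6 ≡ 2
10^10 ≡ 5
10^15 ≡ 1
So ord_31(10) = 15.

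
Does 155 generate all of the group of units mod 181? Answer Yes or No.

No

φ(181) = 181 − 1 = 180 = 2^2 · 3^2 · 5.
It suffices to check that the order of 155 is not a proper divisor of 180: compute 155^(180/q) for q ∈ {2, 3, 5}.
155^90 ≡ 180 (mod 181)  [q = 2: ≢ 1 ✓]
155^60 ≡ 1 (mod 181)  [q = 3: ≡ 1 ✗]
155^36 ≡ 1 (mod 181)  [q = 5: ≡ 1 ✗]
The check at q = 3 fails, so 155 generates a proper subgroup.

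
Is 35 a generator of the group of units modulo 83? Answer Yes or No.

Yes

φ(83) = 83 − 1 = 82 = 2 · 41.
It suffices to check that the order of 35 is not a proper divisor of 82: compute 35^(82/q) for q ∈ {2, 41}.
35^41 ≡ 82 (mod 83)  [q = 2: ≢ 1 ✓]
35^2 ≡ 63 (mod 83)  [q = 41: ≢ 1 ✓]
None equal 1, so ord_83(35) = 82: 35 is a primitive root.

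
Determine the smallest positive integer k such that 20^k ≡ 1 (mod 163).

162

ord(20) | φ(163) = 163 − 1 = 162 = 2 · 3^4.
Divisors of 162: 1, 2, 3, 6, 9, 18, 27, 54, 81, 162.
Evaluate successive powers at the divisors of 162:
20^1 ≡ 20 (mod 163)
20^2 ≡ 74 (mod 163)
20^3 ≡ 13 (mod 163)
20^6 ≡ 6 (mod 163)
20^9 ≡ 78 (mod 163)
20^18 ≡ 53 (mod 163)
20^27 ≡ 59 (mod 163)
20^54 ≡ 58 (mod 163)
20^81 ≡ 162 (mod 163)
20^162 ≡ 1 (mod 163) ✓
The smallest such exponent is 162, so the order of 20 is 162.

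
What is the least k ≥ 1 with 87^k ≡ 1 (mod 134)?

66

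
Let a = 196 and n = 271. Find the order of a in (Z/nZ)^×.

135

Since 196 ∈ (Z/271Z)^×, its order divides φ(271) = 271 − 1 = 270 = 2 · 3^3 · 5.
Divisors of 270: 1, 2, 3, 5, 6, 9, 10, 15, 18, 27, 30, 45, 54, 90, 135, 270.
Evaluate successive powers at the divisors of 270:
196^1 ≡ 196
196^2 ≡ 205
196^3 ≡ 72
196^5 ≡ 126
196^6 ≡ 35
196^9 ≡ 81
196^10 ≡ 158
196^15 ≡ 125
196^18 ≡ 57
196^27 ≡ 10
196^30 ≡ 178
196^45 ≡ 28
196^54 ≡ 100
196^90 ≡ 242
196^135 ≡ 1
So ord_271(196) = 135.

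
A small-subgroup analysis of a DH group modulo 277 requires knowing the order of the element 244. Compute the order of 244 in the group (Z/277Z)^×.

The order of 244 must divide φ(277) = 277 − 1 = 276 = 2^2 · 3 · 23.
Divisors of 276: 1, 2, 3, 4, 6, 12, 23, 46, 69, 92, 138, 276.
Evaluate successive powers at the divisors of 276:
244^1 ≡ 244
244^2 ≡ 258
244^3 ≡ 73
244^4 ≡ 84
244^6 ≡ 66
244^12 ≡ 201
244^23 ≡ 60
244^46 ≡ 276
244^69 ≡ 217
244^92 ≡ 1
Hence ord(244) = 92.

92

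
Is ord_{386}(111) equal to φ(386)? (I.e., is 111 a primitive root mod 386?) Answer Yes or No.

φ(386) = φ(2)·φ(193) = 1·192 = 192 = 2^6 · 3.
Test 111^(192/q) mod 386 for each prime factor q of 192:
111^96 ≡ 385 (mod 386)  [q = 2: ≢ 1 ✓]
111^64 ≡ 301 (mod 386)  [q = 3: ≢ 1 ✓]
Every test exponent gives a nontrivial residue, hence 111 generates the full group.

Yes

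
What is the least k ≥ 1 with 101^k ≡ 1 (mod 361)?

The order of 101 must divide φ(361) = φ(19^2) = 19·(19−1) = 342 = 2 · 3^2 · 19.
Divisors of 342: 1, 2, 3, 6, 9, 18, 19, 38, 57, 114, 171, 342.
Evaluate successive powers at the divisors of 342:
101^1 ≡ 101
101^2 ≡ 93
101^3 ≡ 7
101^6 ≡ 49
101^9 ≡ 343
101^18 ≡ 324
101^19 ≡ 234
101^38 ≡ 245
101^57 ≡ 292
101^114 ≡ 68
101^171 ≡ 1
Therefore the multiplicative order of 101 modulo 361 is 171.

171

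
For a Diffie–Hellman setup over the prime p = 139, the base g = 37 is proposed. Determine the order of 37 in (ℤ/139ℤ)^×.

69

By Lagrange's theorem, ord_139(37) divides φ(139) = 139 − 1 = 138 = 2 · 3 · 23.
Divisors of 138: 1, 2, 3, 6, 23, 46, 69, 138.
Test each divisor d:
37^1 ≡ 37
37^2 ≡ 118
37^3 ≡ 57
37^6 ≡ 52
37^23 ≡ 96
37^46 ≡ 42
37^69 ≡ 1
So ord_139(37) = 69.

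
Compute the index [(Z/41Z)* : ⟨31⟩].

ord(31) | φ(41) = 41 − 1 = 40 = 2^3 · 5.
Divisors of 40: 1, 2, 4, 5, 8, 10, 20, 40.
Compute 31^d (mod 41) for the divisors d until we hit 1:
31^1 ≡ 31 (mod 41)
31^2 ≡ 18 (mod 41)
31^4 ≡ 37 (mod 41)
31^5 ≡ 40 (mod 41)
31^8 ≡ 16 (mod 41)
31^10 ≡ 1 (mod 41) ✓
Thus |⟨31⟩| = ord(31) = 10.
The index is φ(41) / ord(31) = 40 / 10 = 4.

4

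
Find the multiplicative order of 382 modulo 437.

198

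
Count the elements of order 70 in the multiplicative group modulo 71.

24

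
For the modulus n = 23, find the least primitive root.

φ(23) = 23 − 1 = 22 = 2 · 11.
Test candidates g = 2, 3, … against the prime factors q ∈ {2, 11} of φ(23): g is a generator iff g^(22/q) ≢ 1 for every such q.
g = 2: 2^11 ≡ 1 — hits 1, so not a primitive root.
g = 3: 3^11 ≡ 1 — hits 1, so not a primitive root.
g = 4: 4^11 ≡ 1 — hits 1, so not a primitive root.
g = 5: 5^11 ≡ 22; 5^2 ≡ 2 — none is 1, so 5 is a primitive root.
So 5 is the smallest generator of (Z/23Z)^×.

5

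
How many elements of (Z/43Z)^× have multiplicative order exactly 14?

φ(43) = 43 − 1 = 42 = 2 · 3 · 7.
In a cyclic group of order 42, there are φ(d) elements of order d for each divisor d of 42, and zero for non-divisors.
14 = 2 · 7 divides 42, and φ(14) = 6.

6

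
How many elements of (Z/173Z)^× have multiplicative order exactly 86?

42

φ(173) = 173 − 1 = 172 = 2^2 · 43.
In a cyclic group of order 172, there are φ(d) elements of order d for each divisor d of 172, and zero for non-divisors.
86 = 2 · 43 divides 172, and φ(86) = 42.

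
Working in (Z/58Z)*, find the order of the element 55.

28

The order of 55 must divide φ(58) = φ(2)·φ(29) = 1·28 = 28 = 2^2 · 7.
Divisors of 28: 1, 2, 4, 7, 14, 28.
Compute 55^d (mod 58) for the divisors d until we hit 1:
55^1 ≡ 55
55^2 ≡ 9
55^4 ≡ 23
55^7 ≡ 17
55^14 ≡ 57
55^28 ≡ 1
Hence ord(55) = 28.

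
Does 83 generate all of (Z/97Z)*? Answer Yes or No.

φ(97) = 97 − 1 = 96 = 2^5 · 3.
An element g generates (Z/97Z)^× iff g^(96/q) ≢ 1 (mod 97) for each prime q ∈ {2, 3}.
83^48 ≡ 96 (mod 97)  [q = 2: ≢ 1 ✓]
83^32 ≡ 61 (mod 97)  [q = 3: ≢ 1 ✓]
None equal 1, so ord_97(83) = 96: 83 is a primitive root.

Yes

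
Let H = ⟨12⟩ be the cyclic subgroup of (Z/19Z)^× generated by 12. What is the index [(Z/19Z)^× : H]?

ord(12) | φ(19) = 19 − 1 = 18 = 2 · 3^2.
Divisors of 18: 1, 2, 3, 6, 9, 18.
Check 12^d mod 19 for each divisor in increasing order:
12^1 ≡ 12
12^2 ≡ 11
12^3 ≡ 18
12^6 ≡ 1
Thus |⟨12⟩| = ord(12) = 6.
The index is φ(19) / ord(12) = 18 / 6 = 3.

3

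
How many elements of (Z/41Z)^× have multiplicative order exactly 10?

φ(41) = 41 − 1 = 40 = 2^3 · 5.
(Z/41Z)^× is cyclic (|G| = 40); a cyclic group of order m has exactly φ(d) elements of each order d | m, and none otherwise.
10 = 2 · 5 divides 40, and φ(10) = 4.

4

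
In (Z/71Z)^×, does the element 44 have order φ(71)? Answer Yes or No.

Yes

φ(71) = 71 − 1 = 70 = 2 · 5 · 7.
44 is a primitive root mod 71 iff 44^(φ(71)/q) ≢ 1 for every prime q | φ(71), i.e. q ∈ {2, 5, 7}.
44^35 ≡ 70 (mod 71)  [q = 2: ≢ 1 ✓]
44^14 ≡ 57 (mod 71)  [q = 5: ≢ 1 ✓]
44^10 ≡ 45 (mod 71)  [q = 7: ≢ 1 ✓]
Every test exponent gives a nontrivial residue, hence 44 generates the full group.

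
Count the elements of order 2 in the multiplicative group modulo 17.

1

φ(17) = 17 − 1 = 16 = 2^4.
Since (Z/17Z)^× is cyclic of order 16, the number of elements of order d is φ(d) when d | 16 and 0 otherwise.
2 | 16, and φ(2) = 2 − 1 = 1.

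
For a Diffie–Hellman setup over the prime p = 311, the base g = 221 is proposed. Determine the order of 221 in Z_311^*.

The order of 221 must divide φ(311) = 311 − 1 = 310 = 2 · 5 · 31.
Divisors of 310: 1, 2, 5, 10, 31, 62, 155, 310.
Compute 221^d (mod 311) for the divisors d until we hit 1:
221^1 ≡ 221 (mod 311)
221^2 ≡ 14 (mod 311)
221^5 ≡ 87 (mod 311)
221^10 ≡ 105 (mod 311)
221^31 ≡ 305 (mod 311)
221^62 ≡ 36 (mod 311)
221^155 ≡ 310 (mod 311)
221^310 ≡ 1 (mod 311) ✓
Therefore the multiplicative order of 221 modulo 311 is 310.

310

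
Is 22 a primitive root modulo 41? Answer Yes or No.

φ(41) = 41 − 1 = 40 = 2^3 · 5.
Test 22^(40/q) mod 41 for each prime factor q of 40:
22^20 ≡ 40 (mod 41)  [q = 2: ≢ 1 ✓]
22^8 ≡ 37 (mod 41)  [q = 5: ≢ 1 ✓]
None equal 1, so ord_41(22) = 40: 22 is a primitive root.

Yes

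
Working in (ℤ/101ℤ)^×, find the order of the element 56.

25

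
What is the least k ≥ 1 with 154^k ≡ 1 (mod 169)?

156

By Lagrange's theorem, ord_169(154) divides φ(169) = φ(13^2) = 13·(13−1) = 156 = 2^2 · 3 · 13.
Divisors of 156: 1, 2, 3, 4, 6, 12, 13, 26, 39, 52, 78, 156.
Test each divisor d:
154^1 ≡ 154 (mod 169)
154^2 ≡ 56 (mod 169)
154^3 ≡ 5 (mod 169)
154^4 ≡ 94 (mod 169)
154^6 ≡ 25 (mod 169)
154^12 ≡ 118 (mod 169)
154^13 ≡ 89 (mod 169)
154^26 ≡ 147 (mod 169)
154^39 ≡ 70 (mod 169)
154^52 ≡ 146 (mod 169)
154^78 ≡ 168 (mod 169)
154^156 ≡ 1 (mod 169) ✓
So ord_169(154) = 156.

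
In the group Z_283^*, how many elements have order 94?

φ(283) = 283 − 1 = 282 = 2 · 3 · 47.
(Z/283Z)^× is cyclic (|G| = 282); a cyclic group of order m has exactly φ(d) elements of each order d | m, and none otherwise.
94 = 2 · 47 divides 282, and φ(94) = 46.

46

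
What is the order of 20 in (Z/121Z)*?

55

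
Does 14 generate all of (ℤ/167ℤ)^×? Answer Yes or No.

No

φ(167) = 167 − 1 = 166 = 2 · 83.
14 is a primitive root mod 167 iff 14^(φ(167)/q) ≢ 1 for every prime q | φ(167), i.e. q ∈ {2, 83}.
14^83 ≡ 1 (mod 167)  [q = 2: ≡ 1 ✗]
14^2 ≡ 29 (mod 167)  [q = 83: ≢ 1 ✓]
14^83 ≡ 1 shows ord(14) | 83, strictly less than φ(167); not a primitive root.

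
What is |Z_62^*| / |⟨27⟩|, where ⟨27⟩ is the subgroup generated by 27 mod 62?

3

Since 27 ∈ (Z/62Z)^×, its order divides φ(62) = φ(2)·φ(31) = 1·30 = 30 = 2 · 3 · 5.
Divisors of 30: 1, 2, 3, 5, 6, 10, 15, 30.
Evaluate successive powers at the divisors of 30:
27^1 ≡ 27 (mod 62)
27^2 ≡ 47 (mod 62)
27^3 ≡ 29 (mod 62)
27^5 ≡ 61 (mod 62)
27^6 ≡ 35 (mod 62)
27^10 ≡ 1 (mod 62) ✓
Thus |⟨27⟩| = ord(27) = 10.
[(Z/62Z)^× : ⟨27⟩] = 30/10 = 3.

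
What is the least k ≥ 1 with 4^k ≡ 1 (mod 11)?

5

Since 4 ∈ (Z/11Z)^×, its order divides φ(11) = 11 − 1 = 10 = 2 · 5.
Divisors of 10: 1, 2, 5, 10.
Test each divisor d:
4^1 ≡ 4 (mod 11)
4^2 ≡ 5 (mod 11)
4^5 ≡ 1 (mod 11) ✓
Therefore the multiplicative order of 4 modulo 11 is 5.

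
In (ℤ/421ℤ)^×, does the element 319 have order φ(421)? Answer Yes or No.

Yes

φ(421) = 421 − 1 = 420 = 2^2 · 3 · 5 · 7.
319 is a primitive root mod 421 iff 319^(φ(421)/q) ≢ 1 for every prime q | φ(421), i.e. q ∈ {2, 3, 5, 7}.
319^210 ≡ 420 (mod 421)  [q = 2: ≢ 1 ✓]
319^140 ≡ 400 (mod 421)  [q = 3: ≢ 1 ✓]
319^84 ≡ 279 (mod 421)  [q = 5: ≢ 1 ✓]
319^60 ≡ 247 (mod 421)  [q = 7: ≢ 1 ✓]
None equal 1, so ord_421(319) = 420: 319 is a primitive root.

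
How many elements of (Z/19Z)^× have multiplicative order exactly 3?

φ(19) = 19 − 1 = 18 = 2 · 3^2.
(Z/19Z)^× is cyclic (|G| = 18); a cyclic group of order m has exactly φ(d) elements of each order d | m, and none otherwise.
3 | 18, and φ(3) = 3 − 1 = 2.

2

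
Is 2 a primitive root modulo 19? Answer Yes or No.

Yes

φ(19) = 19 − 1 = 18 = 2 · 3^2.
An element g generates (Z/19Z)^× iff g^(18/q) ≢ 1 (mod 19) for each prime q ∈ {2, 3}.
2^9 ≡ 18 (mod 19)  [q = 2: ≢ 1 ✓]
2^6 ≡ 7 (mod 19)  [q = 3: ≢ 1 ✓]
All checks pass, so 2 has order 18 and is a primitive root modulo 19.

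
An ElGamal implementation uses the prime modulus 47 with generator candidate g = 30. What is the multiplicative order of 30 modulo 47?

By Lagrange's theorem, ord_47(30) divides φ(47) = 47 − 1 = 46 = 2 · 23.
Divisors of 46: 1, 2, 23, 46.
Test each divisor d:
30^1 ≡ 30 (mod 47)
30^2 ≡ 7 (mod 47)
30^23 ≡ 46 (mod 47)
30^46 ≡ 1 (mod 47) ✓
The smallest such exponent is 46, so the order of 30 is 46.

46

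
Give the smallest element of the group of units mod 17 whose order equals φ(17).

φ(17) = 17 − 1 = 16 = 2^4.
Test candidates g = 2, 3, … against the prime factors q ∈ {2} of φ(17): g is a generator iff g^(16/q) ≢ 1 for every such q.
g = 2: 2^8 ≡ 1 — hits 1, so not a primitive root.
g = 3: 3^8 ≡ 16 — none is 1, so 3 is a primitive root.
So 3 is the smallest generator of (Z/17Z)^×.

3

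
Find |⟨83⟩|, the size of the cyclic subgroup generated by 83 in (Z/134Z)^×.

33

By Lagrange's theorem, ord_134(83) divides φ(134) = φ(2)·φ(67) = 1·66 = 66 = 2 · 3 · 11.
Divisors of 66: 1, 2, 3, 6, 11, 22, 33, 66.
Check 83^d mod 134 for each divisor in increasing order:
83^1 ≡ 83 (mod 134)
83^2 ≡ 55 (mod 134)
83^3 ≡ 9 (mod 134)
83^6 ≡ 81 (mod 134)
83^11 ≡ 29 (mod 134)
83^22 ≡ 37 (mod 134)
83^33 ≡ 1 (mod 134) ✓
So ord_134(83) = 33.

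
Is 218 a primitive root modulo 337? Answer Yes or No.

No

φ(337) = 337 − 1 = 336 = 2^4 · 3 · 7.
It suffices to check that the order of 218 is not a proper divisor of 336: compute 218^(336/q) for q ∈ {2, 3, 7}.
218^168 ≡ 336 (mod 337)  [q = 2: ≢ 1 ✓]
218^112 ≡ 1 (mod 337)  [q = 3: ≡ 1 ✗]
218^48 ≡ 8 (mod 337)  [q = 7: ≢ 1 ✓]
218^112 ≡ 1 shows ord(218) | 112, strictly less than φ(337); not a primitive root.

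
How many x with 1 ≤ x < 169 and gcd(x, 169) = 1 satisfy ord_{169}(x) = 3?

φ(169) = φ(13^2) = 13·(13−1) = 156 = 2^2 · 3 · 13.
(Z/169Z)^× is cyclic (|G| = 156); a cyclic group of order m has exactly φ(d) elements of each order d | m, and none otherwise.
3 | 156, and φ(3) = 3 − 1 = 2.

2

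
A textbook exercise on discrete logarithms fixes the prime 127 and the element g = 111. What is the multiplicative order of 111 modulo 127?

14

By Lagrange's theorem, ord_127(111) divides φ(127) = 127 − 1 = 126 = 2 · 3^2 · 7.
Divisors of 126: 1, 2, 3, 6, 7, 9, 14, 18, 21, 42, 63, 126.
Evaluate successive powers at the divisors of 126:
111^1 ≡ 111 (mod 127)
111^2 ≡ 2 (mod 127)
111^3 ≡ 95 (mod 127)
111^6 ≡ 8 (mod 127)
111^7 ≡ 126 (mod 127)
111^9 ≡ 125 (mod 127)
111^14 ≡ 1 (mod 127) ✓
So ord_127(111) = 14.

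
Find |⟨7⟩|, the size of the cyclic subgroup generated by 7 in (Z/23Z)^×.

By Lagrange's theorem, ord_23(7) divides φ(23) = 23 − 1 = 22 = 2 · 11.
Divisors of 22: 1, 2, 11, 22.
Compute 7^d (mod 23) for the divisors d until we hit 1:
7^1 ≡ 7 (mod 23)
7^2 ≡ 3 (mod 23)
7^11 ≡ 22 (mod 23)
7^22 ≡ 1 (mod 23) ✓
Therefore the multiplicative order of 7 modulo 23 is 22.

22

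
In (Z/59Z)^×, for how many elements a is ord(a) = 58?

φ(59) = 59 − 1 = 58 = 2 · 29.
(Z/59Z)^× is cyclic (|G| = 58); a cyclic group of order m has exactly φ(d) elements of each order d | m, and none otherwise.
58 = 2 · 29 divides 58, and φ(58) = 28.

28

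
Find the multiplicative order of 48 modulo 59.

Since 48 ∈ (Z/59Z)^×, its order divides φ(59) = 59 − 1 = 58 = 2 · 29.
Divisors of 58: 1, 2, 29, 58.
Test each divisor d:
48^1 ≡ 48 (mod 59)
48^2 ≡ 3 (mod 59)
48^29 ≡ 1 (mod 59) ✓
Therefore the multiplicative order of 48 modulo 59 is 29.

29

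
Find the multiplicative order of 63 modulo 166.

By Lagrange's theorem, ord_166(63) divides φ(166) = φ(2)·φ(83) = 1·82 = 82 = 2 · 41.
Divisors of 82: 1, 2, 41, 82.
Check 63^d mod 166 for each divisor in increasing order:
63^1 ≡ 63
63^2 ≡ 151
63^41 ≡ 1
So ord_166(63) = 41.

41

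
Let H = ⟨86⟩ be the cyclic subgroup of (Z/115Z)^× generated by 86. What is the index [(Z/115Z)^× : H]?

4

ord(86) | φ(115) = φ(5·23) = (5−1)·(23−1) = 4·22 = 88 = 2^3 · 11.
Divisors of 88: 1, 2, 4, 8, 11, 22, 44, 88.
Check 86^d mod 115 for each divisor in increasing order:
86^1 ≡ 86 (mod 115)
86^2 ≡ 36 (mod 115)
86^4 ≡ 31 (mod 115)
86^8 ≡ 41 (mod 115)
86^11 ≡ 91 (mod 115)
86^22 ≡ 1 (mod 115) ✓
The order of 86 is 22, so the subgroup it generates has 22 elements.
Index = |(Z/115Z)^×| / |⟨86⟩| = 88 / 22 = 4.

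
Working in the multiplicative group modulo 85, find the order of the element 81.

4

The order of 81 must divide φ(85) = φ(5·17) = (5−1)·(17−1) = 4·16 = 64 = 2^6.
Divisors of 64: 1, 2, 4, 8, 16, 32, 64.
Check 81^d mod 85 for each divisor in increasing order:
81^1 ≡ 81 (mod 85)
81^2 ≡ 16 (mod 85)
81^4 ≡ 1 (mod 85) ✓
Therefore the multiplicative order of 81 modulo 85 is 4.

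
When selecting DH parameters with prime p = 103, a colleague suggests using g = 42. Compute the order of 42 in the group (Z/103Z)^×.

The order of 42 must divide φ(103) = 103 − 1 = 102 = 2 · 3 · 17.
Divisors of 102: 1, 2, 3, 6, 17, 34, 51, 102.
Compute 42^d (mod 103) for the divisors d until we hit 1:
42^1 ≡ 42 (mod 103)
42^2 ≡ 13 (mod 103)
42^3 ≡ 31 (mod 103)
42^6 ≡ 34 (mod 103)
42^17 ≡ 102 (mod 103)
42^34 ≡ 1 (mod 103) ✓
So ord_103(42) = 34.

34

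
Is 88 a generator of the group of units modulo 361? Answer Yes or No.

No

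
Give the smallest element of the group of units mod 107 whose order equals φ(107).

φ(107) = 107 − 1 = 106 = 2 · 53.
g is a primitive root iff g^(106/q) ≢ 1 (mod 107) for each prime q ∈ {2, 53}.
g = 2: 2^53 ≡ 106; 2^2 ≡ 4 — none is 1, so 2 is a primitive root.
The smallest primitive root modulo 107 is 2.

2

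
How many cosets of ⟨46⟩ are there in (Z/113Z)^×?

1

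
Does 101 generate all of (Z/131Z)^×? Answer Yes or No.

φ(131) = 131 − 1 = 130 = 2 · 5 · 13.
101 is a primitive root mod 131 iff 101^(φ(131)/q) ≢ 1 for every prime q | φ(131), i.e. q ∈ {2, 5, 13}.
101^65 ≡ 1 (mod 131)  [q = 2: ≡ 1 ✗]
101^26 ≡ 89 (mod 131)  [q = 5: ≢ 1 ✓]
101^10 ≡ 52 (mod 131)  [q = 13: ≢ 1 ✓]
101^65 ≡ 1 shows ord(101) | 65, strictly less than φ(131); not a primitive root.

No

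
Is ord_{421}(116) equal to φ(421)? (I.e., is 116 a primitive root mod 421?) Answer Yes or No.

φ(421) = 421 − 1 = 420 = 2^2 · 3 · 5 · 7.
It suffices to check that the order of 116 is not a proper divisor of 420: compute 116^(420/q) for q ∈ {2, 3, 5, 7}.
116^210 ≡ 420 (mod 421)  [q = 2: ≢ 1 ✓]
116^140 ≡ 20 (mod 421)  [q = 3: ≢ 1 ✓]
116^84 ≡ 377 (mod 421)  [q = 5: ≢ 1 ✓]
116^60 ≡ 75 (mod 421)  [q = 7: ≢ 1 ✓]
Every test exponent gives a nontrivial residue, hence 116 generates the full group.

Yes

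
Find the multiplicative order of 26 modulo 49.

Since 26 ∈ (Z/49Z)^×, its order divides φ(49) = φ(7^2) = 7·(7−1) = 42 = 2 · 3 · 7.
Divisors of 42: 1, 2, 3, 6, 7, 14, 21, 42.
Test each divisor d:
26^1 ≡ 26
26^2 ≡ 39
26^3 ≡ 34
26^6 ≡ 29
26^7 ≡ 19
26^14 ≡ 18
26^21 ≡ 48
26^42 ≡ 1
So ord_49(26) = 42.

42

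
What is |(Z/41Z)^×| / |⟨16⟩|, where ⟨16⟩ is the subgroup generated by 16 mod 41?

8

By Lagrange's theorem, ord_41(16) divides φ(41) = 41 − 1 = 40 = 2^3 · 5.
Divisors of 40: 1, 2, 4, 5, 8, 10, 20, 40.
Evaluate successive powers at the divisors of 40:
16^1 ≡ 16
16^2 ≡ 10
16^4 ≡ 18
16^5 ≡ 1
So ord_41(16) = 5, hence |⟨16⟩| = 5.
[(Z/41Z)^× : ⟨16⟩] = 40/5 = 8.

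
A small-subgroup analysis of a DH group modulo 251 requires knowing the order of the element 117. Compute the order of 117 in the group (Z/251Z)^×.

125

ord(117) | φ(251) = 251 − 1 = 250 = 2 · 5^3.
Divisors of 250: 1, 2, 5, 10, 25, 50, 125, 250.
Check 117^d mod 251 for each divisor in increasing order:
117^1 ≡ 117
117^2 ≡ 135
117^5 ≡ 80
117^10 ≡ 125
117^25 ≡ 20
117^50 ≡ 149
117^125 ≡ 1
So ord_251(117) = 125.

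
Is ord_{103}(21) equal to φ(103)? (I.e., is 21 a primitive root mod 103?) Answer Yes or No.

Yes

φ(103) = 103 − 1 = 102 = 2 · 3 · 17.
It suffices to check that the order of 21 is not a proper divisor of 102: compute 21^(102/q) for q ∈ {2, 3, 17}.
21^51 ≡ 102 (mod 103)  [q = 2: ≢ 1 ✓]
21^34 ≡ 56 (mod 103)  [q = 3: ≢ 1 ✓]
21^6 ≡ 81 (mod 103)  [q = 17: ≢ 1 ✓]
Every test exponent gives a nontrivial residue, hence 21 generates the full group.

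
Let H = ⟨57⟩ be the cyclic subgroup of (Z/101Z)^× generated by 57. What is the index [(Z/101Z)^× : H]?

5

ord(57) | φ(101) = 101 − 1 = 100 = 2^2 · 5^2.
Divisors of 100: 1, 2, 4, 5, 10, 20, 25, 50, 100.
Test each divisor d:
57^1 ≡ 57 (mod 101)
57^2 ≡ 17 (mod 101)
57^4 ≡ 87 (mod 101)
57^5 ≡ 10 (mod 101)
57^10 ≡ 100 (mod 101)
57^20 ≡ 1 (mod 101) ✓
Thus |⟨57⟩| = ord(57) = 20.
[(Z/101Z)^× : ⟨57⟩] = 100/20 = 5.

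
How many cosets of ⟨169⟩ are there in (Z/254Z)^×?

By Lagrange's theorem, ord_254(169) divides φ(254) = φ(2)·φ(127) = 1·126 = 126 = 2 · 3^2 · 7.
Divisors of 126: 1, 2, 3, 6, 7, 9, 14, 18, 21, 42, 63, 126.
Test each divisor d:
169^1 ≡ 169
169^2 ≡ 113
169^3 ≡ 47
169^6 ≡ 177
169^7 ≡ 195
169^9 ≡ 191
169^14 ≡ 179
169^18 ≡ 159
169^21 ≡ 107
169^42 ≡ 19
169^63 ≡ 1
The order of 169 is 63, so the subgroup it generates has 63 elements.
[(Z/254Z)^× : ⟨169⟩] = 126/63 = 2.

2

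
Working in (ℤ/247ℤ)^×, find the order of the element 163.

12

By Lagrange's theorem, ord_247(163) divides φ(247) = φ(13·19) = (13−1)·(19−1) = 12·18 = 216 = 2^3 · 3^3.
Divisors of 216: 1, 2, 3, 4, 6, 8, 9, 12, 18, 24, 27, 36, 54, 72, 108, 216.
Check 163^d mod 247 for each divisor in increasing order:
163^1 ≡ 163 (mod 247)
163^2 ≡ 140 (mod 247)
163^3 ≡ 96 (mod 247)
163^4 ≡ 87 (mod 247)
163^6 ≡ 77 (mod 247)
163^8 ≡ 159 (mod 247)
163^9 ≡ 229 (mod 247)
163^12 ≡ 1 (mod 247) ✓
So ord_247(163) = 12.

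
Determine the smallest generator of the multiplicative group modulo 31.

3

φ(31) = 31 − 1 = 30 = 2 · 3 · 5.
Test candidates g = 2, 3, … against the prime factors q ∈ {2, 3, 5} of φ(31): g is a generator iff g^(30/q) ≢ 1 for every such q.
g = 2: 2^15 ≡ 1 — hits 1, so not a primitive root.
g = 3: 3^15 ≡ 30; 3^10 ≡ 25; 3^6 ≡ 16 — none is 1, so 3 is a primitive root.
So 3 is the smallest generator of (Z/31Z)^×.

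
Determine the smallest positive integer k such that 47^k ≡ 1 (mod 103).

6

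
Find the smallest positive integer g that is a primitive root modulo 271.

6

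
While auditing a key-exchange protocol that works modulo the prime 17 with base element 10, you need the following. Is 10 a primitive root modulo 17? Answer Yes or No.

Yes

φ(17) = 17 − 1 = 16 = 2^4.
It suffices to check that the order of 10 is not a proper divisor of 16: compute 10^(16/q) for q ∈ {2}.
10^8 ≡ 16 (mod 17)  [q = 2: ≢ 1 ✓]
None equal 1, so ord_17(10) = 16: 10 is a primitive root.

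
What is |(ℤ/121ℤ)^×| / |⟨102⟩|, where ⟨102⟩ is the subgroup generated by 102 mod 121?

The order of 102 must divide φ(121) = φ(11^2) = 11·(11−1) = 110 = 2 · 5 · 11.
Divisors of 110: 1, 2, 5, 10, 11, 22, 55, 110.
Check 102^d mod 121 for each divisor in increasing order:
102^1 ≡ 102 (mod 121)
102^2 ≡ 119 (mod 121)
102^5 ≡ 45 (mod 121)
102^10 ≡ 89 (mod 121)
102^11 ≡ 3 (mod 121)
102^22 ≡ 9 (mod 121)
102^55 ≡ 1 (mod 121) ✓
The order of 102 is 55, so the subgroup it generates has 55 elements.
Index = |(Z/121Z)^×| / |⟨102⟩| = 110 / 55 = 2.

2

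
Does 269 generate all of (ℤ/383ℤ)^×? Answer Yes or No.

Yes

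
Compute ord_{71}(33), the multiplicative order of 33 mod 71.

ord(33) | φ(71) = 71 − 1 = 70 = 2 · 5 · 7.
Divisors of 70: 1, 2, 5, 7, 10, 14, 35, 70.
Compute 33^d (mod 71) for the divisors d until we hit 1:
33^1 ≡ 33 (mod 71)
33^2 ≡ 24 (mod 71)
33^5 ≡ 51 (mod 71)
33^7 ≡ 17 (mod 71)
33^10 ≡ 45 (mod 71)
33^14 ≡ 5 (mod 71)
33^35 ≡ 70 (mod 71)
33^70 ≡ 1 (mod 71) ✓
The smallest such exponent is 70, so the order of 33 is 70.

70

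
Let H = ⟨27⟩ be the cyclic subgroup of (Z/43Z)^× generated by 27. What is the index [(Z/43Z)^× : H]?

Since 27 ∈ (Z/43Z)^×, its order divides φ(43) = 43 − 1 = 42 = 2 · 3 · 7.
Divisors of 42: 1, 2, 3, 6, 7, 14, 21, 42.
Test each divisor d:
27^1 ≡ 27 (mod 43)
27^2 ≡ 41 (mod 43)
27^3 ≡ 32 (mod 43)
27^6 ≡ 35 (mod 43)
27^7 ≡ 42 (mod 43)
27^14 ≡ 1 (mod 43) ✓
Thus |⟨27⟩| = ord(27) = 14.
Index = |(Z/43Z)^×| / |⟨27⟩| = 42 / 14 = 3.

3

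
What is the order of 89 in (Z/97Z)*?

By Lagrange's theorem, ord_97(89) divides φ(97) = 97 − 1 = 96 = 2^5 · 3.
Divisors of 96: 1, 2, 3, 4, 6, 8, 12, 16, 24, 32, 48, 96.
Check 89^d mod 97 for each divisor in increasing order:
89^1 ≡ 89 (mod 97)
89^2 ≡ 64 (mod 97)
89^3 ≡ 70 (mod 97)
89^4 ≡ 22 (mod 97)
89^6 ≡ 50 (mod 97)
89^8 ≡ 96 (mod 97)
89^12 ≡ 75 (mod 97)
89^16 ≡ 1 (mod 97) ✓
So ord_97(89) = 16.

16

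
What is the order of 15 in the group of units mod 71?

35

Since 15 ∈ (Z/71Z)^×, its order divides φ(71) = 71 − 1 = 70 = 2 · 5 · 7.
Divisors of 70: 1, 2, 5, 7, 10, 14, 35, 70.
Test each divisor d:
15^1 ≡ 15 (mod 71)
15^2 ≡ 12 (mod 71)
15^5 ≡ 30 (mod 71)
15^7 ≡ 5 (mod 71)
15^10 ≡ 48 (mod 71)
15^14 ≡ 25 (mod 71)
15^35 ≡ 1 (mod 71) ✓
So ord_71(15) = 35.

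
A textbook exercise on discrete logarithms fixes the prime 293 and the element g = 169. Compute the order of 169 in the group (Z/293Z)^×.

Since 169 ∈ (Z/293Z)^×, its order divides φ(293) = 293 − 1 = 292 = 2^2 · 73.
Divisors of 292: 1, 2, 4, 73, 146, 292.
Evaluate successive powers at the divisors of 292:
169^1 ≡ 169 (mod 293)
169^2 ≡ 140 (mod 293)
169^4 ≡ 262 (mod 293)
169^73 ≡ 292 (mod 293)
169^146 ≡ 1 (mod 293) ✓
Therefore the multiplicative order of 169 modulo 293 is 146.

146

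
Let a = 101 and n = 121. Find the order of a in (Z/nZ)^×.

110

By Lagrange's theorem, ord_121(101) divides φ(121) = φ(11^2) = 11·(11−1) = 110 = 2 · 5 · 11.
Divisors of 110: 1, 2, 5, 10, 11, 22, 55, 110.
Test each divisor d:
101^1 ≡ 101 (mod 121)
101^2 ≡ 37 (mod 121)
101^5 ≡ 87 (mod 121)
101^10 ≡ 67 (mod 121)
101^11 ≡ 112 (mod 121)
101^22 ≡ 81 (mod 121)
101^55 ≡ 120 (mod 121)
101^110 ≡ 1 (mod 121) ✓
Hence ord(101) = 110.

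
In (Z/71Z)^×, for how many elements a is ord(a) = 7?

6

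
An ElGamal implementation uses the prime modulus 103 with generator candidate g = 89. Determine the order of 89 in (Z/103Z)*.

34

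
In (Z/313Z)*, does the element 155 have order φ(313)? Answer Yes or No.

No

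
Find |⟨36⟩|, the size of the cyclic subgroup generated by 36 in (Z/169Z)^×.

78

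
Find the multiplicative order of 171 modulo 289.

17

Since 171 ∈ (Z/289Z)^×, its order divides φ(289) = φ(17^2) = 17·(17−1) = 272 = 2^4 · 17.
Divisors of 272: 1, 2, 4, 8, 16, 17, 34, 68, 136, 272.
Evaluate successive powers at the divisors of 272:
171^1 ≡ 171 (mod 289)
171^2 ≡ 52 (mod 289)
171^4 ≡ 103 (mod 289)
171^8 ≡ 205 (mod 289)
171^16 ≡ 120 (mod 289)
171^17 ≡ 1 (mod 289) ✓
The smallest such exponent is 17, so the order of 171 is 17.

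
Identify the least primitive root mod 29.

2

φ(29) = 29 − 1 = 28 = 2^2 · 7.
Test candidates g = 2, 3, … against the prime factors q ∈ {2, 7} of φ(29): g is a generator iff g^(28/q) ≢ 1 for every such q.
g = 2: 2^14 ≡ 28; 2^4 ≡ 16 — none is 1, so 2 is a primitive root.
So 2 is the smallest generator of (Z/29Z)^×.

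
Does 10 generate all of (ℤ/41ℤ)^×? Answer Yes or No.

No

φ(41) = 41 − 1 = 40 = 2^3 · 5.
10 is a primitive root mod 41 iff 10^(φ(41)/q) ≢ 1 for every prime q | φ(41), i.e. q ∈ {2, 5}.
10^20 ≡ 1 (mod 41)  [q = 2: ≡ 1 ✗]
10^8 ≡ 16 (mod 41)  [q = 5: ≢ 1 ✓]
Since 10^20 ≡ 1, the order of 10 divides 20 < 40, so 10 is not a primitive root.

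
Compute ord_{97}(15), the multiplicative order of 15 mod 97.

ord(15) | φ(97) = 97 − 1 = 96 = 2^5 · 3.
Divisors of 96: 1, 2, 3, 4, 6, 8, 12, 16, 24, 32, 48, 96.
Compute 15^d (mod 97) for the divisors d until we hit 1:
15^1 ≡ 15 (mod 97)
15^2 ≡ 31 (mod 97)
15^3 ≡ 77 (mod 97)
15^4 ≡ 88 (mod 97)
15^6 ≡ 12 (mod 97)
15^8 ≡ 81 (mod 97)
15^12 ≡ 47 (mod 97)
15^16 ≡ 62 (mod 97)
15^24 ≡ 75 (mod 97)
15^32 ≡ 61 (mod 97)
15^48 ≡ 96 (mod 97)
15^96 ≡ 1 (mod 97) ✓
So ord_97(15) = 96.

96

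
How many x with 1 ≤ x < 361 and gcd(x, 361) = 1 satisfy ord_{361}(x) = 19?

18

φ(361) = φ(19^2) = 19·(19−1) = 342 = 2 · 3^2 · 19.
In a cyclic group of order 342, there are φ(d) elements of order d for each divisor d of 342, and zero for non-divisors.
19 | 342, and φ(19) = 19 − 1 = 18.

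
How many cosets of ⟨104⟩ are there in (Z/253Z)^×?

4

By Lagrange's theorem, ord_253(104) divides φ(253) = φ(11·23) = (11−1)·(23−1) = 10·22 = 220 = 2^2 · 5 · 11.
Divisors of 220: 1, 2, 4, 5, 10, 11, 20, 22, 44, 55, 110, 220.
Test each divisor d:
104^1 ≡ 104
104^2 ≡ 190
104^4 ≡ 174
104^5 ≡ 133
104^10 ≡ 232
104^11 ≡ 93
104^20 ≡ 188
104^22 ≡ 47
104^44 ≡ 185
104^55 ≡ 1
So ord_253(104) = 55, hence |⟨104⟩| = 55.
[(Z/253Z)^× : ⟨104⟩] = 220/55 = 4.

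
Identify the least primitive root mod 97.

5

φ(97) = 97 − 1 = 96 = 2^5 · 3.
g is a primitive root iff g^(96/q) ≢ 1 (mod 97) for each prime q ∈ {2, 3}.
g = 2: 2^48 ≡ 1 — hits 1, so not a primitive root.
g = 3: 3^48 ≡ 1 — hits 1, so not a primitive root.
g = 4: 4^48 ≡ 1 — hits 1, so not a primitive root.
g = 5: 5^48 ≡ 96; 5^32 ≡ 35 — none is 1, so 5 is a primitive root.
So 5 is the smallest generator of (Z/97Z)^×.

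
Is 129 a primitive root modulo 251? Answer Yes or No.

φ(251) = 251 − 1 = 250 = 2 · 5^3.
It suffices to check that the order of 129 is not a proper divisor of 250: compute 129^(250/q) for q ∈ {2, 5}.
129^125 ≡ 250 (mod 251)  [q = 2: ≢ 1 ✓]
129^50 ≡ 113 (mod 251)  [q = 5: ≢ 1 ✓]
None equal 1, so ord_251(129) = 250: 129 is a primitive root.

Yes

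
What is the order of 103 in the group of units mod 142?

7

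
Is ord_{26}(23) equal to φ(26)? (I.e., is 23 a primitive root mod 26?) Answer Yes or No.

φ(26) = φ(2)·φ(13) = 1·12 = 12 = 2^2 · 3.
An element g generates (Z/26Z)^× iff g^(12/q) ≢ 1 (mod 26) for each prime q ∈ {2, 3}.
23^6 ≡ 1 (mod 26)  [q = 2: ≡ 1 ✗]
23^4 ≡ 3 (mod 26)  [q = 3: ≢ 1 ✓]
23^6 ≡ 1 shows ord(23) | 6, strictly less than φ(26); not a primitive root.

No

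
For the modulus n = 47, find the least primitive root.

5

φ(47) = 47 − 1 = 46 = 2 · 23.
Test candidates g = 2, 3, … against the prime factors q ∈ {2, 23} of φ(47): g is a generator iff g^(46/q) ≢ 1 for every such q.
g = 2: 2^23 ≡ 1 — hits 1, so not a primitive root.
g = 3: 3^23 ≡ 1 — hits 1, so not a primitive root.
g = 4: 4^23 ≡ 1 — hits 1, so not a primitive root.
g = 5: 5^23 ≡ 46; 5^2 ≡ 25 — none is 1, so 5 is a primitive root.
So 5 is the smallest generator of (Z/47Z)^×.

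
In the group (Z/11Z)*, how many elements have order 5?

4

φ(11) = 11 − 1 = 10 = 2 · 5.
Since (Z/11Z)^× is cyclic of order 10, the number of elements of order d is φ(d) when d | 10 and 0 otherwise.
5 | 10, and φ(5) = 5 − 1 = 4.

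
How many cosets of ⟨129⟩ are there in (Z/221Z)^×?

12

Since 129 ∈ (Z/221Z)^×, its order divides φ(221) = φ(13·17) = (13−1)·(17−1) = 12·16 = 192 = 2^6 · 3.
Divisors of 192: 1, 2, 3, 4, 6, 8, 12, 16, 24, 32, 48, 64, 96, 192.
Test each divisor d:
129^1 ≡ 129 (mod 221)
129^2 ≡ 66 (mod 221)
129^3 ≡ 116 (mod 221)
129^4 ≡ 157 (mod 221)
129^6 ≡ 196 (mod 221)
129^8 ≡ 118 (mod 221)
129^12 ≡ 183 (mod 221)
129^16 ≡ 1 (mod 221) ✓
So ord_221(129) = 16, hence |⟨129⟩| = 16.
The index is φ(221) / ord(129) = 192 / 16 = 12.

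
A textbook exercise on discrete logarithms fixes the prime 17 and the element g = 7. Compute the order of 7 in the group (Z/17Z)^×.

16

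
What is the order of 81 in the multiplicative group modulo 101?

ord(81) | φ(101) = 101 − 1 = 100 = 2^2 · 5^2.
Divisors of 100: 1, 2, 4, 5, 10, 20, 25, 50, 100.
Check 81^d mod 101 for each divisor in increasing order:
81^1 ≡ 81
81^2 ≡ 97
81^4 ≡ 16
81^5 ≡ 84
81^10 ≡ 87
81^20 ≡ 95
81^25 ≡ 1
Hence ord(81) = 25.

25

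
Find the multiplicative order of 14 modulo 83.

ord(14) | φ(83) = 83 − 1 = 82 = 2 · 41.
Divisors of 82: 1, 2, 41, 82.
Compute 14^d (mod 83) for the divisors d until we hit 1:
14^1 ≡ 14 (mod 83)
14^2 ≡ 30 (mod 83)
14^41 ≡ 82 (mod 83)
14^82 ≡ 1 (mod 83) ✓
The smallest such exponent is 82, so the order of 14 is 82.

82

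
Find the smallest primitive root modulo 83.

φ(83) = 83 − 1 = 82 = 2 · 41.
g is a primitive root iff g^(82/q) ≢ 1 (mod 83) for each prime q ∈ {2, 41}.
g = 2: 2^41 ≡ 82; 2^2 ≡ 4 — none is 1, so 2 is a primitive root.
The smallest primitive root modulo 83 is 2.

2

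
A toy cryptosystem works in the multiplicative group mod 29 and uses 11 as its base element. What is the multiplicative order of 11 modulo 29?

28

By Lagrange's theorem, ord_29(11) divides φ(29) = 29 − 1 = 28 = 2^2 · 7.
Divisors of 28: 1, 2, 4, 7, 14, 28.
Compute 11^d (mod 29) for the divisors d until we hit 1:
11^1 ≡ 11
11^2 ≡ 5
11^4 ≡ 25
11^7 ≡ 12
11^14 ≡ 28
11^28 ≡ 1
Therefore the multiplicative order of 11 modulo 29 is 28.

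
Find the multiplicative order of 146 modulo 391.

176

Since 146 ∈ (Z/391Z)^×, its order divides φ(391) = φ(17·23) = (17−1)·(23−1) = 16·22 = 352 = 2^5 · 11.
Divisors of 352: 1, 2, 4, 8, 11, 16, 22, 32, 44, 88, 176, 352.
Evaluate successive powers at the divisors of 352:
146^1 ≡ 146 (mod 391)
146^2 ≡ 202 (mod 391)
146^4 ≡ 140 (mod 391)
146^8 ≡ 50 (mod 391)
146^11 ≡ 139 (mod 391)
146^16 ≡ 154 (mod 391)
146^22 ≡ 162 (mod 391)
146^32 ≡ 256 (mod 391)
146^44 ≡ 47 (mod 391)
146^88 ≡ 254 (mod 391)
146^176 ≡ 1 (mod 391) ✓
So ord_391(146) = 176.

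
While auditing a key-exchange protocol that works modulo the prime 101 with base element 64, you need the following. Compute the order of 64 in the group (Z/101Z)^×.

Since 64 ∈ (Z/101Z)^×, its order divides φ(101) = 101 − 1 = 100 = 2^2 · 5^2.
Divisors of 100: 1, 2, 4, 5, 10, 20, 25, 50, 100.
Test each divisor d:
64^1 ≡ 64 (mod 101)
64^2 ≡ 56 (mod 101)
64^4 ≡ 5 (mod 101)
64^5 ≡ 17 (mod 101)
64^10 ≡ 87 (mod 101)
64^20 ≡ 95 (mod 101)
64^25 ≡ 100 (mod 101)
64^50 ≡ 1 (mod 101) ✓
So ord_101(64) = 50.

50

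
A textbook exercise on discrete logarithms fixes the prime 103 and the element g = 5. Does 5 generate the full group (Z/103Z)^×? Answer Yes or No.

Yes

φ(103) = 103 − 1 = 102 = 2 · 3 · 17.
An element g generates (Z/103Z)^× iff g^(102/q) ≢ 1 (mod 103) for each prime q ∈ {2, 3, 17}.
5^51 ≡ 102 (mod 103)  [q = 2: ≢ 1 ✓]
5^34 ≡ 56 (mod 103)  [q = 3: ≢ 1 ✓]
5^6 ≡ 72 (mod 103)  [q = 17: ≢ 1 ✓]
All checks pass, so 5 has order 102 and is a primitive root modulo 103.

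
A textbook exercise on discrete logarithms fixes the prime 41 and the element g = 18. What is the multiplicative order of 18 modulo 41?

5

ord(18) | φ(41) = 41 − 1 = 40 = 2^3 · 5.
Divisors of 40: 1, 2, 4, 5, 8, 10, 20, 40.
Compute 18^d (mod 41) for the divisors d until we hit 1:
18^1 ≡ 18
18^2 ≡ 37
18^4 ≡ 16
18^5 ≡ 1
So ord_41(18) = 5.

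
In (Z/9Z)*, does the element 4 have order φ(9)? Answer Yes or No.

φ(9) = φ(3^2) = 3·(3−1) = 6 = 2 · 3.
An element g generates (Z/9Z)^× iff g^(6/q) ≢ 1 (mod 9) for each prime q ∈ {2, 3}.
4^3 ≡ 1 (mod 9)  [q = 2: ≡ 1 ✗]
4^2 ≡ 7 (mod 9)  [q = 3: ≢ 1 ✓]
4^3 ≡ 1 shows ord(4) | 3, strictly less than φ(9); not a primitive root.

No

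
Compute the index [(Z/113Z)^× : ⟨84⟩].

1

By Lagrange's theorem, ord_113(84) divides φ(113) = 113 − 1 = 112 = 2^4 · 7.
Divisors of 112: 1, 2, 4, 7, 8, 14, 16, 28, 56, 112.
Evaluate successive powers at the divisors of 112:
84^1 ≡ 84 (mod 113)
84^2 ≡ 50 (mod 113)
84^4 ≡ 14 (mod 113)
84^7 ≡ 40 (mod 113)
84^8 ≡ 83 (mod 113)
84^14 ≡ 18 (mod 113)
84^16 ≡ 109 (mod 113)
84^28 ≡ 98 (mod 113)
84^56 ≡ 112 (mod 113)
84^112 ≡ 1 (mod 113) ✓
The order of 84 is 112, so the subgroup it generates has 112 elements.
The index is φ(113) / ord(84) = 112 / 112 = 1.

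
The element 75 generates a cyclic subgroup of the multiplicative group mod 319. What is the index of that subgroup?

14

Since 75 ∈ (Z/319Z)^×, its order divides φ(319) = φ(11·29) = (11−1)·(29−1) = 10·28 = 280 = 2^3 · 5 · 7.
Divisors of 280: 1, 2, 4, 5, 7, 8, 10, 14, 20, 28, 35, 40, 56, 70, 140, 280.
Check 75^d mod 319 for each divisor in increasing order:
75^1 ≡ 75 (mod 319)
75^2 ≡ 202 (mod 319)
75^4 ≡ 291 (mod 319)
75^5 ≡ 133 (mod 319)
75^7 ≡ 70 (mod 319)
75^8 ≡ 146 (mod 319)
75^10 ≡ 144 (mod 319)
75^14 ≡ 115 (mod 319)
75^20 ≡ 1 (mod 319) ✓
Thus |⟨75⟩| = ord(75) = 20.
[(Z/319Z)^× : ⟨75⟩] = 280/20 = 14.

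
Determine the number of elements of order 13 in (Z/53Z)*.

12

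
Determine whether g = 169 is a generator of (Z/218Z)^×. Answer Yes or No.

No

φ(218) = φ(2)·φ(109) = 1·108 = 108 = 2^2 · 3^3.
An element g generates (Z/218Z)^× iff g^(108/q) ≢ 1 (mod 218) for each prime q ∈ {2, 3}.
169^54 ≡ 1 (mod 218)  [q = 2: ≡ 1 ✗]
169^36 ≡ 45 (mod 218)  [q = 3: ≢ 1 ✓]
Since 169^54 ≡ 1, the order of 169 divides 54 < 108, so 169 is not a primitive root.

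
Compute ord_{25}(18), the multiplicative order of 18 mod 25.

4

ord(18) | φ(25) = φ(5^2) = 5·(5−1) = 20 = 2^2 · 5.
Divisors of 20: 1, 2, 4, 5, 10, 20.
Test each divisor d:
18^1 ≡ 18
18^2 ≡ 24
18^4 ≡ 1
Hence ord(18) = 4.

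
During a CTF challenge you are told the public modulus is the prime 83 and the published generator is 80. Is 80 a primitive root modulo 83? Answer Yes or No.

Yes

φ(83) = 83 − 1 = 82 = 2 · 41.
Test 80^(82/q) mod 83 for each prime factor q of 82:
80^41 ≡ 82 (mod 83)  [q = 2: ≢ 1 ✓]
80^2 ≡ 9 (mod 83)  [q = 41: ≢ 1 ✓]
Every test exponent gives a nontrivial residue, hence 80 generates the full group.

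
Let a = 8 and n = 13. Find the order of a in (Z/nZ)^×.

The order of 8 must divide φ(13) = 13 − 1 = 12 = 2^2 · 3.
Divisors of 12: 1, 2, 3, 4, 6, 12.
Evaluate successive powers at the divisors of 12:
8^1 ≡ 8 (mod 13)
8^2 ≡ 12 (mod 13)
8^3 ≡ 5 (mod 13)
8^4 ≡ 1 (mod 13) ✓
Therefore the multiplicative order of 8 modulo 13 is 4.

4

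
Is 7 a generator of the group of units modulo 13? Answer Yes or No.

Yes

φ(13) = 13 − 1 = 12 = 2^2 · 3.
Test 7^(12/q) mod 13 for each prime factor q of 12:
7^6 ≡ 12 (mod 13)  [q = 2: ≢ 1 ✓]
7^4 ≡ 9 (mod 13)  [q = 3: ≢ 1 ✓]
None equal 1, so ord_13(7) = 12: 7 is a primitive root.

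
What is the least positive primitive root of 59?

2

φ(59) = 59 − 1 = 58 = 2 · 29.
g is a primitive root iff g^(58/q) ≢ 1 (mod 59) for each prime q ∈ {2, 29}.
g = 2: 2^29 ≡ 58; 2^2 ≡ 4 — none is 1, so 2 is a primitive root.
The smallest primitive root modulo 59 is 2.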